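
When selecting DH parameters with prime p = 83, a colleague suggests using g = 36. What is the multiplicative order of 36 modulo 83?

Since 36 ∈ (Z/83Z)^×, its order divides φ(83) = 83 − 1 = 82 = 2 · 41.
Divisors of 82: 1, 2, 41, 82.
Evaluate successive powers at the divisors of 82:
36^1 ≡ 36 (mod 83)
36^2 ≡ 51 (mod 83)
36^41 ≡ 1 (mod 83) ✓
Hence ord(36) = 41.

41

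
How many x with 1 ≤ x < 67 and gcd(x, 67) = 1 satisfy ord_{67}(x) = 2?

φ(67) = 67 − 1 = 66 = 2 · 3 · 11.
(Z/67Z)^× is cyclic (|G| = 66); a cyclic group of order m has exactly φ(d) elements of each order d | m, and none otherwise.
2 | 66, and φ(2) = 2 − 1 = 1.

1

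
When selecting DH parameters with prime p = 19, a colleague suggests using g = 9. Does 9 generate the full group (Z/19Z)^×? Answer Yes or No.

No

φ(19) = 19 − 1 = 18 = 2 · 3^2.
9 is a primitive root mod 19 iff 9^(φ(19)/q) ≢ 1 for every prime q | φ(19), i.e. q ∈ {2, 3}.
9^9 ≡ 1 (mod 19)  [q = 2: ≡ 1 ✗]
9^6 ≡ 11 (mod 19)  [q = 3: ≢ 1 ✓]
Since 9^9 ≡ 1, the order of 9 divides 9 < 18, so 9 is not a primitive root.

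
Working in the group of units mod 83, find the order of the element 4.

41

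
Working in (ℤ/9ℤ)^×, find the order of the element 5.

ord(5) | φ(9) = φ(3^2) = 3·(3−1) = 6 = 2 · 3.
Divisors of 6: 1, 2, 3, 6.
Compute 5^d (mod 9) for the divisors d until we hit 1:
5^1 ≡ 5 (mod 9)
5^2 ≡ 7 (mod 9)
5^3 ≡ 8 (mod 9)
5^6 ≡ 1 (mod 9) ✓
Therefore the multiplicative order of 5 modulo 9 is 6.

6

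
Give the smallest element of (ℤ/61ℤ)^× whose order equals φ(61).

2

φ(61) = 61 − 1 = 60 = 2^2 · 3 · 5.
g is a primitive root iff g^(60/q) ≢ 1 (mod 61) for each prime q ∈ {2, 3, 5}.
g = 2: 2^30 ≡ 60; 2^20 ≡ 47; 2^12 ≡ 9 — none is 1, so 2 is a primitive root.
Hence the least primitive root of 61 is 2.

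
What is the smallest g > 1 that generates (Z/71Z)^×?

7

φ(71) = 71 − 1 = 70 = 2 · 5 · 7.
g is a primitive root iff g^(70/q) ≢ 1 (mod 71) for each prime q ∈ {2, 5, 7}.
g = 2: 2^35 ≡ 1 — hits 1, so not a primitive root.
g = 3: 3^35 ≡ 1 — hits 1, so not a primitive root.
g = 4: 4^35 ≡ 1 — hits 1, so not a primitive root.
g = 5: 5^35 ≡ 1 — hits 1, so not a primitive root.
g = 6: 6^35 ≡ 1 — hits 1, so not a primitive root.
g = 7: 7^35 ≡ 70; 7^14 ≡ 54; 7^10 ≡ 45 — none is 1, so 7 is a primitive root.
So 7 is the smallest generator of (Z/71Z)^×.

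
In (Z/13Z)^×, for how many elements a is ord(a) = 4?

φ(13) = 13 − 1 = 12 = 2^2 · 3.
(Z/13Z)^× is cyclic (|G| = 12); a cyclic group of order m has exactly φ(d) elements of each order d | m, and none otherwise.
4 = 2^2 divides 12, and φ(4) = 2.

2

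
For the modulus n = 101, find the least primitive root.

2

φ(101) = 101 − 1 = 100 = 2^2 · 5^2.
g is a primitive root iff g^(100/q) ≢ 1 (mod 101) for each prime q ∈ {2, 5}.
g = 2: 2^50 ≡ 100; 2^20 ≡ 95 — none is 1, so 2 is a primitive root.
Hence the least primitive root of 101 is 2.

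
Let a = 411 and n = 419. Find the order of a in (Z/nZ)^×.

ord(411) | φ(419) = 419 − 1 = 418 = 2 · 11 · 19.
Divisors of 418: 1, 2, 11, 19, 22, 38, 209, 418.
Compute 411^d (mod 419) for the divisors d until we hit 1:
411^1 ≡ 411
411^2 ≡ 64
411^11 ≡ 330
411^19 ≡ 59
411^22 ≡ 379
411^38 ≡ 129
411^209 ≡ 1
Therefore the multiplicative order of 411 modulo 419 is 209.

209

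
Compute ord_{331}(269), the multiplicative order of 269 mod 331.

15

ord(269) | φ(331) = 331 − 1 = 330 = 2 · 3 · 5 · 11.
Divisors of 330: 1, 2, 3, 5, 6, 10, 11, 15, 22, 30, 33, 55, 66, 110, 165, 330.
Test each divisor d:
269^1 ≡ 269
269^2 ≡ 203
269^3 ≡ 323
269^5 ≡ 31
269^6 ≡ 64
269^10 ≡ 299
269^11 ≡ 329
269^15 ≡ 1
So ord_331(269) = 15.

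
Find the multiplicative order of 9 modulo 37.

The order of 9 must divide φ(37) = 37 − 1 = 36 = 2^2 · 3^2.
Divisors of 36: 1, 2, 3, 4, 6, 9, 12, 18, 36.
Test each divisor d:
9^1 ≡ 9 (mod 37)
9^2 ≡ 7 (mod 37)
9^3 ≡ 26 (mod 37)
9^4 ≡ 12 (mod 37)
9^6 ≡ 10 (mod 37)
9^9 ≡ 1 (mod 37) ✓
So ord_37(9) = 9.

9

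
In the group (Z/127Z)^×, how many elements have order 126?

36

φ(127) = 127 − 1 = 126 = 2 · 3^2 · 7.
In a cyclic group of order 126, there are φ(d) elements of order d for each divisor d of 126, and zero for non-divisors.
126 = 2 · 3^2 · 7 divides 126, and φ(126) = 36.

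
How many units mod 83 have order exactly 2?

1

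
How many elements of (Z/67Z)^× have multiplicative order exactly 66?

20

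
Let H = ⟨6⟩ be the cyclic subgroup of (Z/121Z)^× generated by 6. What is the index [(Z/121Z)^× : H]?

By Lagrange's theorem, ord_121(6) divides φ(121) = φ(11^2) = 11·(11−1) = 110 = 2 · 5 · 11.
Divisors of 110: 1, 2, 5, 10, 11, 22, 55, 110.
Check 6^d mod 121 for each divisor in increasing order:
6^1 ≡ 6
6^2 ≡ 36
6^5 ≡ 32
6^10 ≡ 56
6^11 ≡ 94
6^22 ≡ 3
6^55 ≡ 120
6^110 ≡ 1
Thus |⟨6⟩| = ord(6) = 110.
Index = |(Z/121Z)^×| / |⟨6⟩| = 110 / 110 = 1.

1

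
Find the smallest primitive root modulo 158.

φ(158) = φ(2)·φ(79) = 1·78 = 78 = 2 · 3 · 13.
g is a primitive root iff g^(78/q) ≢ 1 (mod 158) for each prime q ∈ {2, 3, 13}.
g = 2: gcd(2, 158) = 2 > 1, not a unit — skip.
g = 3: 3^39 ≡ 157; 3^26 ≡ 23; 3^6 ≡ 97 — none is 1, so 3 is a primitive root.
So 3 is the smallest generator of (Z/158Z)^×.

3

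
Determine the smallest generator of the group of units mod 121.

φ(121) = φ(11^2) = 11·(11−1) = 110 = 2 · 5 · 11.
Test candidates g = 2, 3, … against the prime factors q ∈ {2, 5, 11} of φ(121): g is a generator iff g^(110/q) ≢ 1 for every such q.
g = 2: 2^55 ≡ 120; 2^22 ≡ 81; 2^10 ≡ 56 — none is 1, so 2 is a primitive root.
So 2 is the smallest generator of (Z/121Z)^×.

2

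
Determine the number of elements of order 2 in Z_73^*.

1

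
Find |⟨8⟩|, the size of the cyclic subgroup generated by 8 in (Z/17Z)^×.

8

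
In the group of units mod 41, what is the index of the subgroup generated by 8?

2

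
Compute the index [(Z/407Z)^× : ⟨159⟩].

12

By Lagrange's theorem, ord_407(159) divides φ(407) = φ(11·37) = (11−1)·(37−1) = 10·36 = 360 = 2^3 · 3^2 · 5.
Divisors of 360: 1, 2, 3, 4, 5, 6, 8, 9, 10, 12, 15, 18, 20, 24, 30, 36, 40, 45, 60, 72, 90, 120, 180, 360.
Check 159^d mod 407 for each divisor in increasing order:
159^1 ≡ 159 (mod 407)
159^2 ≡ 47 (mod 407)
159^3 ≡ 147 (mod 407)
159^4 ≡ 174 (mod 407)
159^5 ≡ 397 (mod 407)
159^6 ≡ 38 (mod 407)
159^8 ≡ 158 (mod 407)
159^9 ≡ 295 (mod 407)
159^10 ≡ 100 (mod 407)
159^12 ≡ 223 (mod 407)
159^15 ≡ 221 (mod 407)
159^18 ≡ 334 (mod 407)
159^20 ≡ 232 (mod 407)
159^24 ≡ 75 (mod 407)
159^30 ≡ 1 (mod 407) ✓
Thus |⟨159⟩| = ord(159) = 30.
The index is φ(407) / ord(159) = 360 / 30 = 12.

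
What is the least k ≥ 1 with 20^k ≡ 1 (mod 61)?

The order of 20 must divide φ(61) = 61 − 1 = 60 = 2^2 · 3 · 5.
Divisors of 60: 1, 2, 3, 4, 5, 6, 10, 12, 15, 20, 30, 60.
Test each divisor d:
20^1 ≡ 20 (mod 61)
20^2 ≡ 34 (mod 61)
20^3 ≡ 9 (mod 61)
20^4 ≡ 58 (mod 61)
20^5 ≡ 1 (mod 61) ✓
The smallest such exponent is 5, so the order of 20 is 5.

5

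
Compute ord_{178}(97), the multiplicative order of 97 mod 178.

11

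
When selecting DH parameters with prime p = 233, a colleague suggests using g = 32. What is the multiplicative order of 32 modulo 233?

29

By Lagrange's theorem, ord_233(32) divides φ(233) = 233 − 1 = 232 = 2^3 · 29.
Divisors of 232: 1, 2, 4, 8, 29, 58, 116, 232.
Compute 32^d (mod 233) for the divisors d until we hit 1:
32^1 ≡ 32
32^2 ≡ 92
32^4 ≡ 76
32^8 ≡ 184
32^29 ≡ 1
Hence ord(32) = 29.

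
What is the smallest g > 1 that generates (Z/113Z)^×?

3

φ(113) = 113 − 1 = 112 = 2^4 · 7.
Test candidates g = 2, 3, … against the prime factors q ∈ {2, 7} of φ(113): g is a generator iff g^(112/q) ≢ 1 for every such q.
g = 2: 2^56 ≡ 1 — hits 1, so not a primitive root.
g = 3: 3^56 ≡ 112; 3^16 ≡ 49 — none is 1, so 3 is a primitive root.
So 3 is the smallest generator of (Z/113Z)^×.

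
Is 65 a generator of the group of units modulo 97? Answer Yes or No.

φ(97) = 97 − 1 = 96 = 2^5 · 3.
An element g generates (Z/97Z)^× iff g^(96/q) ≢ 1 (mod 97) for each prime q ∈ {2, 3}.
65^48 ≡ 1 (mod 97)  [q = 2: ≡ 1 ✗]
65^32 ≡ 61 (mod 97)  [q = 3: ≢ 1 ✓]
The check at q = 2 fails, so 65 generates a proper subgroup.

No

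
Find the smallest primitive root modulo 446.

φ(446) = φ(2)·φ(223) = 1·222 = 222 = 2 · 3 · 37.
g is a primitive root iff g^(222/q) ≢ 1 (mod 446) for each prime q ∈ {2, 3, 37}.
g = 2: gcd(2, 446) = 2 > 1, not a unit — skip.
g = 3: 3^111 ≡ 445; 3^74 ≡ 183; 3^6 ≡ 283 — none is 1, so 3 is a primitive root.
The smallest primitive root modulo 446 is 3.

3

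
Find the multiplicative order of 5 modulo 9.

ord(5) | φ(9) = φ(3^2) = 3·(3−1) = 6 = 2 · 3.
Divisors of 6: 1, 2, 3, 6.
Evaluate successive powers at the divisors of 6:
5^1 ≡ 5 (mod 9)
5^2 ≡ 7 (mod 9)
5^3 ≡ 8 (mod 9)
5^6 ≡ 1 (mod 9) ✓
Therefore the multiplicative order of 5 modulo 9 is 6.

6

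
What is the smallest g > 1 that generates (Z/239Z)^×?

7

φ(239) = 239 − 1 = 238 = 2 · 7 · 17.
g is a primitive root iff g^(238/q) ≢ 1 (mod 239) for each prime q ∈ {2, 7, 17}.
g = 2: 2^119 ≡ 1 — hits 1, so not a primitive root.
g = 3: 3^119 ≡ 1 — hits 1, so not a primitive root.
g = 4: 4^119 ≡ 1 — hits 1, so not a primitive root.
g = 5: 5^119 ≡ 1 — hits 1, so not a primitive root.
g = 6: 6^119 ≡ 1 — hits 1, so not a primitive root.
g = 7: 7^119 ≡ 238; 7^34 ≡ 24; 7^14 ≡ 211 — none is 1, so 7 is a primitive root.
The smallest primitive root modulo 239 is 7.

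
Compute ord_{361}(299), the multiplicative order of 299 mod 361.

18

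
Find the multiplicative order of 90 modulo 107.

53

Since 90 ∈ (Z/107Z)^×, its order divides φ(107) = 107 − 1 = 106 = 2 · 53.
Divisors of 106: 1, 2, 53, 106.
Evaluate successive powers at the divisors of 106:
90^1 ≡ 90
90^2 ≡ 75
90^53 ≡ 1
The smallest such exponent is 53, so the order of 90 is 53.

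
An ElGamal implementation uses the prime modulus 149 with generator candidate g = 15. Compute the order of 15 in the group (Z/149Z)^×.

ord(15) | φ(149) = 149 − 1 = 148 = 2^2 · 37.
Divisors of 148: 1, 2, 4, 37, 74, 148.
Compute 15^d (mod 149) for the divisors d until we hit 1:
15^1 ≡ 15 (mod 149)
15^2 ≡ 76 (mod 149)
15^4 ≡ 114 (mod 149)
15^37 ≡ 44 (mod 149)
15^74 ≡ 148 (mod 149)
15^148 ≡ 1 (mod 149) ✓
Therefore the multiplicative order of 15 modulo 149 is 148.

148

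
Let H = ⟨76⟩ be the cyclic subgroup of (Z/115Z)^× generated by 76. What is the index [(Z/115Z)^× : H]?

4

The order of 76 must divide φ(115) = φ(5·23) = (5−1)·(23−1) = 4·22 = 88 = 2^3 · 11.
Divisors of 88: 1, 2, 4, 8, 11, 22, 44, 88.
Compute 76^d (mod 115) for the divisors d until we hit 1:
76^1 ≡ 76 (mod 115)
76^2 ≡ 26 (mod 115)
76^4 ≡ 101 (mod 115)
76^8 ≡ 81 (mod 115)
76^11 ≡ 91 (mod 115)
76^22 ≡ 1 (mod 115) ✓
So ord_115(76) = 22, hence |⟨76⟩| = 22.
Index = |(Z/115Z)^×| / |⟨76⟩| = 88 / 22 = 4.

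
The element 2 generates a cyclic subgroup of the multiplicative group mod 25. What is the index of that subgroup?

1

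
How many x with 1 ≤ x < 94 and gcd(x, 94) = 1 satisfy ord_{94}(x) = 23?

22

φ(94) = φ(2)·φ(47) = 1·46 = 46 = 2 · 23.
Since (Z/94Z)^× is cyclic of order 46, the number of elements of order d is φ(d) when d | 46 and 0 otherwise.
23 | 46, and φ(23) = 23 − 1 = 22.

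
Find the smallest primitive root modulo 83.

2

φ(83) = 83 − 1 = 82 = 2 · 41.
Test candidates g = 2, 3, … against the prime factors q ∈ {2, 41} of φ(83): g is a generator iff g^(82/q) ≢ 1 for every such q.
g = 2: 2^41 ≡ 82; 2^2 ≡ 4 — none is 1, so 2 is a primitive root.
So 2 is the smallest generator of (Z/83Z)^×.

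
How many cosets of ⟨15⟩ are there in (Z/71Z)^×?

2

ord(15) | φ(71) = 71 − 1 = 70 = 2 · 5 · 7.
Divisors of 70: 1, 2, 5, 7, 10, 14, 35, 70.
Check 15^d mod 71 for each divisor in increasing order:
15^1 ≡ 15 (mod 71)
15^2 ≡ 12 (mod 71)
15^5 ≡ 30 (mod 71)
15^7 ≡ 5 (mod 71)
15^10 ≡ 48 (mod 71)
15^14 ≡ 25 (mod 71)
15^35 ≡ 1 (mod 71) ✓
The order of 15 is 35, so the subgroup it generates has 35 elements.
The index is φ(71) / ord(15) = 70 / 35 = 2.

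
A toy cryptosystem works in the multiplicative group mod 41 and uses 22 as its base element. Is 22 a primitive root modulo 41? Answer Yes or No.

Yes

φ(41) = 41 − 1 = 40 = 2^3 · 5.
It suffices to check that the order of 22 is not a proper divisor of 40: compute 22^(40/q) for q ∈ {2, 5}.
22^20 ≡ 40 (mod 41)  [q = 2: ≢ 1 ✓]
22^8 ≡ 37 (mod 41)  [q = 5: ≢ 1 ✓]
Every test exponent gives a nontrivial residue, hence 22 generates the full group.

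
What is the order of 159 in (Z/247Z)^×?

3

By Lagrange's theorem, ord_247(159) divides φ(247) = φ(13·19) = (13−1)·(19−1) = 12·18 = 216 = 2^3 · 3^3.
Divisors of 216: 1, 2, 3, 4, 6, 8, 9, 12, 18, 24, 27, 36, 54, 72, 108, 216.
Check 159^d mod 247 for each divisor in increasing order:
159^1 ≡ 159
159^2 ≡ 87
159^3 ≡ 1
So ord_247(159) = 3.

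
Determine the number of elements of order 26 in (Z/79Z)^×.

12

φ(79) = 79 − 1 = 78 = 2 · 3 · 13.
In a cyclic group of order 78, there are φ(d) elements of order d for each divisor d of 78, and zero for non-divisors.
26 = 2 · 13 divides 78, and φ(26) = 12.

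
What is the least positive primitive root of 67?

φ(67) = 67 − 1 = 66 = 2 · 3 · 11.
Test candidates g = 2, 3, … against the prime factors q ∈ {2, 3, 11} of φ(67): g is a generator iff g^(66/q) ≢ 1 for every such q.
g = 2: 2^33 ≡ 66; 2^22 ≡ 37; 2^6 ≡ 64 — none is 1, so 2 is a primitive root.
So 2 is the smallest generator of (Z/67Z)^×.

2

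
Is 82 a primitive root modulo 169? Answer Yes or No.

φ(169) = φ(13^2) = 13·(13−1) = 156 = 2^2 · 3 · 13.
An element g generates (Z/169Z)^× iff g^(156/q) ≢ 1 (mod 169) for each prime q ∈ {2, 3, 13}.
82^78 ≡ 1 (mod 169)  [q = 2: ≡ 1 ✗]
82^52 ≡ 22 (mod 169)  [q = 3: ≢ 1 ✓]
82^12 ≡ 144 (mod 169)  [q = 13: ≢ 1 ✓]
Since 82^78 ≡ 1, the order of 82 divides 78 < 156, so 82 is not a primitive root.

No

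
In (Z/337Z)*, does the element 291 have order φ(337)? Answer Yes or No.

Yes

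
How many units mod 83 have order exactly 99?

φ(83) = 83 − 1 = 82 = 2 · 41.
(Z/83Z)^× is cyclic (|G| = 82); a cyclic group of order m has exactly φ(d) elements of each order d | m, and none otherwise.
99 does not divide 82, so no element of (Z/83Z)^× has order 99.

0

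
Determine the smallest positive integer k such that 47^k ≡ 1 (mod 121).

ord(47) | φ(121) = φ(11^2) = 11·(11−1) = 110 = 2 · 5 · 11.
Divisors of 110: 1, 2, 5, 10, 11, 22, 55, 110.
Compute 47^d (mod 121) for the divisors d until we hit 1:
47^1 ≡ 47
47^2 ≡ 31
47^5 ≡ 34
47^10 ≡ 67
47^11 ≡ 3
47^22 ≡ 9
47^55 ≡ 1
The smallest such exponent is 55, so the order of 47 is 55.

55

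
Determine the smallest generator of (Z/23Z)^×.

φ(23) = 23 − 1 = 22 = 2 · 11.
Test candidates g = 2, 3, … against the prime factors q ∈ {2, 11} of φ(23): g is a generator iff g^(22/q) ≢ 1 for every such q.
g = 2: 2^11 ≡ 1 — hits 1, so not a primitive root.
g = 3: 3^11 ≡ 1 — hits 1, so not a primitive root.
g = 4: 4^11 ≡ 1 — hits 1, so not a primitive root.
g = 5: 5^11 ≡ 22; 5^2 ≡ 2 — none is 1, so 5 is a primitive root.
The smallest primitive root modulo 23 is 5.

5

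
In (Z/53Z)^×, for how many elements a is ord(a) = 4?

φ(53) = 53 − 1 = 52 = 2^2 · 13.
(Z/53Z)^× is cyclic (|G| = 52); a cyclic group of order m has exactly φ(d) elements of each order d | m, and none otherwise.
4 = 2^2 divides 52, and φ(4) = 2.

2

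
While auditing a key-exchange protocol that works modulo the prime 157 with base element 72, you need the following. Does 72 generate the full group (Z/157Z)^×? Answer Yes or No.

φ(157) = 157 − 1 = 156 = 2^2 · 3 · 13.
An element g generates (Z/157Z)^× iff g^(156/q) ≢ 1 (mod 157) for each prime q ∈ {2, 3, 13}.
72^78 ≡ 156 (mod 157)  [q = 2: ≢ 1 ✓]
72^52 ≡ 144 (mod 157)  [q = 3: ≢ 1 ✓]
72^12 ≡ 101 (mod 157)  [q = 13: ≢ 1 ✓]
All checks pass, so 72 has order 156 and is a primitive root modulo 157.

Yes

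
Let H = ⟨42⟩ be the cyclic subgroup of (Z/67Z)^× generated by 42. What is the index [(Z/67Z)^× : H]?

3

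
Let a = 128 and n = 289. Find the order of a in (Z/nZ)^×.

136

ord(128) | φ(289) = φ(17^2) = 17·(17−1) = 272 = 2^4 · 17.
Divisors of 272: 1, 2, 4, 8, 16, 17, 34, 68, 136, 272.
Test each divisor d:
128^1 ≡ 128
128^2 ≡ 200
128^4 ≡ 118
128^8 ≡ 52
128^16 ≡ 103
128^17 ≡ 179
128^34 ≡ 251
128^68 ≡ 288
128^136 ≡ 1
The smallest such exponent is 136, so the order of 128 is 136.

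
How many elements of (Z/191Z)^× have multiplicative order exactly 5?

φ(191) = 191 − 1 = 190 = 2 · 5 · 19.
Since (Z/191Z)^× is cyclic of order 190, the number of elements of order d is φ(d) when d | 190 and 0 otherwise.
5 | 190, and φ(5) = 5 − 1 = 4.

4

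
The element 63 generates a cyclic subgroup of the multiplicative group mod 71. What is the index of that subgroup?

1

ord(63) | φ(71) = 71 − 1 = 70 = 2 · 5 · 7.
Divisors of 70: 1, 2, 5, 7, 10, 14, 35, 70.
Test each divisor d:
63^1 ≡ 63
63^2 ≡ 64
63^5 ≡ 34
63^7 ≡ 46
63^10 ≡ 20
63^14 ≡ 57
63^35 ≡ 70
63^70 ≡ 1
So ord_71(63) = 70, hence |⟨63⟩| = 70.
The index is φ(71) / ord(63) = 70 / 70 = 1.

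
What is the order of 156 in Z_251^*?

125

The order of 156 must divide φ(251) = 251 − 1 = 250 = 2 · 5^3.
Divisors of 250: 1, 2, 5, 10, 25, 50, 125, 250.
Compute 156^d (mod 251) for the divisors d until we hit 1:
156^1 ≡ 156 (mod 251)
156^2 ≡ 240 (mod 251)
156^5 ≡ 51 (mod 251)
156^10 ≡ 91 (mod 251)
156^25 ≡ 149 (mod 251)
156^50 ≡ 113 (mod 251)
156^125 ≡ 1 (mod 251) ✓
Therefore the multiplicative order of 156 modulo 251 is 125.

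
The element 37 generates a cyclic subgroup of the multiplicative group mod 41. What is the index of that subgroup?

By Lagrange's theorem, ord_41(37) divides φ(41) = 41 − 1 = 40 = 2^3 · 5.
Divisors of 40: 1, 2, 4, 5, 8, 10, 20, 40.
Test each divisor d:
37^1 ≡ 37
37^2 ≡ 16
37^4 ≡ 10
37^5 ≡ 1
So ord_41(37) = 5, hence |⟨37⟩| = 5.
The index is φ(41) / ord(37) = 40 / 5 = 8.

8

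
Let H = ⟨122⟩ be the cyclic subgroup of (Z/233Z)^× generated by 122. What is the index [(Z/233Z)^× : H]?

1

Since 122 ∈ (Z/233Z)^×, its order divides φ(233) = 233 − 1 = 232 = 2^3 · 29.
Divisors of 232: 1, 2, 4, 8, 29, 58, 116, 232.
Test each divisor d:
122^1 ≡ 122 (mod 233)
122^2 ≡ 205 (mod 233)
122^4 ≡ 85 (mod 233)
122^8 ≡ 2 (mod 233)
122^29 ≡ 12 (mod 233)
122^58 ≡ 144 (mod 233)
122^116 ≡ 232 (mod 233)
122^232 ≡ 1 (mod 233) ✓
The order of 122 is 232, so the subgroup it generates has 232 elements.
The index is φ(233) / ord(122) = 232 / 232 = 1.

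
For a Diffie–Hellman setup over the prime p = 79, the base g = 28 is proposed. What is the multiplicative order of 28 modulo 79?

By Lagrange's theorem, ord_79(28) divides φ(79) = 79 − 1 = 78 = 2 · 3 · 13.
Divisors of 78: 1, 2, 3, 6, 13, 26, 39, 78.
Compute 28^d (mod 79) for the divisors d until we hit 1:
28^1 ≡ 28 (mod 79)
28^2 ≡ 73 (mod 79)
28^3 ≡ 69 (mod 79)
28^6 ≡ 21 (mod 79)
28^13 ≡ 24 (mod 79)
28^26 ≡ 23 (mod 79)
28^39 ≡ 78 (mod 79)
28^78 ≡ 1 (mod 79) ✓
The smallest such exponent is 78, so the order of 28 is 78.

78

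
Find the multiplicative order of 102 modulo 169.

156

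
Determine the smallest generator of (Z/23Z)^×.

φ(23) = 23 − 1 = 22 = 2 · 11.
Test candidates g = 2, 3, … against the prime factors q ∈ {2, 11} of φ(23): g is a generator iff g^(22/q) ≢ 1 for every such q.
g = 2: 2^11 ≡ 1 — hits 1, so not a primitive root.
g = 3: 3^11 ≡ 1 — hits 1, so not a primitive root.
g = 4: 4^11 ≡ 1 — hits 1, so not a primitive root.
g = 5: 5^11 ≡ 22; 5^2 ≡ 2 — none is 1, so 5 is a primitive root.
Hence the least primitive root of 23 is 5.

5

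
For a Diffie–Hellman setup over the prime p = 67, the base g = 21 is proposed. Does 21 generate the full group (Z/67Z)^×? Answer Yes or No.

No

φ(67) = 67 − 1 = 66 = 2 · 3 · 11.
An element g generates (Z/67Z)^× iff g^(66/q) ≢ 1 (mod 67) for each prime q ∈ {2, 3, 11}.
21^33 ≡ 1 (mod 67)  [q = 2: ≡ 1 ✗]
21^22 ≡ 29 (mod 67)  [q = 3: ≢ 1 ✓]
21^6 ≡ 24 (mod 67)  [q = 11: ≢ 1 ✓]
21^33 ≡ 1 shows ord(21) | 33, strictly less than φ(67); not a primitive root.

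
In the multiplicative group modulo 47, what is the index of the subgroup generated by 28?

2

Since 28 ∈ (Z/47Z)^×, its order divides φ(47) = 47 − 1 = 46 = 2 · 23.
Divisors of 46: 1, 2, 23, 46.
Compute 28^d (mod 47) for the divisors d until we hit 1:
28^1 ≡ 28
28^2 ≡ 32
28^23 ≡ 1
The order of 28 is 23, so the subgroup it generates has 23 elements.
[(Z/47Z)^× : ⟨28⟩] = 46/23 = 2.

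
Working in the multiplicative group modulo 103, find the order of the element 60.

The order of 60 must divide φ(103) = 103 − 1 = 102 = 2 · 3 · 17.
Divisors of 102: 1, 2, 3, 6, 17, 34, 51, 102.
Evaluate successive powers at the divisors of 102:
60^1 ≡ 60 (mod 103)
60^2 ≡ 98 (mod 103)
60^3 ≡ 9 (mod 103)
60^6 ≡ 81 (mod 103)
60^17 ≡ 56 (mod 103)
60^34 ≡ 46 (mod 103)
60^51 ≡ 1 (mod 103) ✓
The smallest such exponent is 51, so the order of 60 is 51.

51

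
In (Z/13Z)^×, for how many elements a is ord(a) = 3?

φ(13) = 13 − 1 = 12 = 2^2 · 3.
Since (Z/13Z)^× is cyclic of order 12, the number of elements of order d is φ(d) when d | 12 and 0 otherwise.
3 | 12, and φ(3) = 3 − 1 = 2.

2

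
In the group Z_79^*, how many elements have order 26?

φ(79) = 79 − 1 = 78 = 2 · 3 · 13.
In a cyclic group of order 78, there are φ(d) elements of order d for each divisor d of 78, and zero for non-divisors.
26 = 2 · 13 divides 78, and φ(26) = 12.

12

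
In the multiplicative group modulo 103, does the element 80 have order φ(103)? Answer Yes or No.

No

φ(103) = 103 − 1 = 102 = 2 · 3 · 17.
80 is a primitive root mod 103 iff 80^(φ(103)/q) ≢ 1 for every prime q | φ(103), i.e. q ∈ {2, 3, 17}.
80^51 ≡ 102 (mod 103)  [q = 2: ≢ 1 ✓]
80^34 ≡ 1 (mod 103)  [q = 3: ≡ 1 ✗]
80^6 ≡ 66 (mod 103)  [q = 17: ≢ 1 ✓]
The check at q = 3 fails, so 80 generates a proper subgroup.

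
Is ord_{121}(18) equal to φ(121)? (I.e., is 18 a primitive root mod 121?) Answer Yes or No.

φ(121) = φ(11^2) = 11·(11−1) = 110 = 2 · 5 · 11.
Test 18^(110/q) mod 121 for each prime factor q of 110:
18^55 ≡ 120 (mod 121)  [q = 2: ≢ 1 ✓]
18^22 ≡ 27 (mod 121)  [q = 5: ≢ 1 ✓]
18^10 ≡ 56 (mod 121)  [q = 11: ≢ 1 ✓]
None equal 1, so ord_121(18) = 110: 18 is a primitive root.

Yes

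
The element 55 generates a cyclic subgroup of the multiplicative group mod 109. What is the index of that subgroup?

3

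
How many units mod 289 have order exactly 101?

φ(289) = φ(17^2) = 17·(17−1) = 272 = 2^4 · 17.
In a cyclic group of order 272, there are φ(d) elements of order d for each divisor d of 272, and zero for non-divisors.
Since 101 ∤ 272, the count is 0.

0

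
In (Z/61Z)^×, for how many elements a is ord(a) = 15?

φ(61) = 61 − 1 = 60 = 2^2 · 3 · 5.
(Z/61Z)^× is cyclic (|G| = 60); a cyclic group of order m has exactly φ(d) elements of each order d | m, and none otherwise.
15 = 3 · 5 divides 60, and φ(15) = 8.

8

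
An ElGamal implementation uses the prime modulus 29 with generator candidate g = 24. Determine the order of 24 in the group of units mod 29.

Since 24 ∈ (Z/29Z)^×, its order divides φ(29) = 29 − 1 = 28 = 2^2 · 7.
Divisors of 28: 1, 2, 4, 7, 14, 28.
Test each divisor d:
24^1 ≡ 24 (mod 29)
24^2 ≡ 25 (mod 29)
24^4 ≡ 16 (mod 29)
24^7 ≡ 1 (mod 29) ✓
Hence ord(24) = 7.

7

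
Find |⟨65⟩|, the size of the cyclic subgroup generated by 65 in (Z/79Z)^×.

13

ord(65) | φ(79) = 79 − 1 = 78 = 2 · 3 · 13.
Divisors of 78: 1, 2, 3, 6, 13, 26, 39, 78.
Evaluate successive powers at the divisors of 78:
65^1 ≡ 65 (mod 79)
65^2 ≡ 38 (mod 79)
65^3 ≡ 21 (mod 79)
65^6 ≡ 46 (mod 79)
65^13 ≡ 1 (mod 79) ✓
Therefore the multiplicative order of 65 modulo 79 is 13.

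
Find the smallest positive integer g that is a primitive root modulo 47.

5

φ(47) = 47 − 1 = 46 = 2 · 23.
g is a primitive root iff g^(46/q) ≢ 1 (mod 47) for each prime q ∈ {2, 23}.
g = 2: 2^23 ≡ 1 — hits 1, so not a primitive root.
g = 3: 3^23 ≡ 1 — hits 1, so not a primitive root.
g = 4: 4^23 ≡ 1 — hits 1, so not a primitive root.
g = 5: 5^23 ≡ 46; 5^2 ≡ 25 — none is 1, so 5 is a primitive root.
The smallest primitive root modulo 47 is 5.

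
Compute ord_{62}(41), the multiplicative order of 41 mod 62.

15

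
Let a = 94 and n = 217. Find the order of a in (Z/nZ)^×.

ord(94) | φ(217) = φ(7·31) = (7−1)·(31−1) = 6·30 = 180 = 2^2 · 3^2 · 5.
Divisors of 180: 1, 2, 3, 4, 5, 6, 9, 10, 12, 15, 18, 20, 30, 36, 45, 60, 90, 180.
Check 94^d mod 217 for each divisor in increasing order:
94^1 ≡ 94 (mod 217)
94^2 ≡ 156 (mod 217)
94^3 ≡ 125 (mod 217)
94^4 ≡ 32 (mod 217)
94^5 ≡ 187 (mod 217)
94^6 ≡ 1 (mod 217) ✓
Hence ord(94) = 6.

6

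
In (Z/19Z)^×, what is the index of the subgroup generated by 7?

6

By Lagrange's theorem, ord_19(7) divides φ(19) = 19 − 1 = 18 = 2 · 3^2.
Divisors of 18: 1, 2, 3, 6, 9, 18.
Test each divisor d:
7^1 ≡ 7 (mod 19)
7^2 ≡ 11 (mod 19)
7^3 ≡ 1 (mod 19) ✓
Thus |⟨7⟩| = ord(7) = 3.
[(Z/19Z)^× : ⟨7⟩] = 18/3 = 6.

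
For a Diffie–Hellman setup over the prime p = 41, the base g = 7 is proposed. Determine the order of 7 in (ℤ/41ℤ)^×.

40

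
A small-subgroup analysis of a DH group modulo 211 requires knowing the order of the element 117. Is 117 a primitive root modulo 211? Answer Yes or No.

No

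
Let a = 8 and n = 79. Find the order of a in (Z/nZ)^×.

By Lagrange's theorem, ord_79(8) divides φ(79) = 79 − 1 = 78 = 2 · 3 · 13.
Divisors of 78: 1, 2, 3, 6, 13, 26, 39, 78.
Check 8^d mod 79 for each divisor in increasing order:
8^1 ≡ 8
8^2 ≡ 64
8^3 ≡ 38
8^6 ≡ 22
8^13 ≡ 1
Hence ord(8) = 13.

13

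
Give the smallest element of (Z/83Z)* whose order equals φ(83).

φ(83) = 83 − 1 = 82 = 2 · 41.
Test candidates g = 2, 3, … against the prime factors q ∈ {2, 41} of φ(83): g is a generator iff g^(82/q) ≢ 1 for every such q.
g = 2: 2^41 ≡ 82; 2^2 ≡ 4 — none is 1, so 2 is a primitive root.
So 2 is the smallest generator of (Z/83Z)^×.

2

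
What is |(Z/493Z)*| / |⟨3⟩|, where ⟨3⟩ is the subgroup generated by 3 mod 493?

4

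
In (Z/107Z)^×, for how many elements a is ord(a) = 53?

52

φ(107) = 107 − 1 = 106 = 2 · 53.
(Z/107Z)^× is cyclic (|G| = 106); a cyclic group of order m has exactly φ(d) elements of each order d | m, and none otherwise.
53 | 106, and φ(53) = 53 − 1 = 52.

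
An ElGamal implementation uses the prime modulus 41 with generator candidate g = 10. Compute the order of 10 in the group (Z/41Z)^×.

By Lagrange's theorem, ord_41(10) divides φ(41) = 41 − 1 = 40 = 2^3 · 5.
Divisors of 40: 1, 2, 4, 5, 8, 10, 20, 40.
Test each divisor d:
10^1 ≡ 10
10^2 ≡ 18
10^4 ≡ 37
10^5 ≡ 1
Therefore the multiplicative order of 10 modulo 41 is 5.

5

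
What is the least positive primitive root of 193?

5

φ(193) = 193 − 1 = 192 = 2^6 · 3.
g is a primitive root iff g^(192/q) ≢ 1 (mod 193) for each prime q ∈ {2, 3}.
g = 2: 2^96 ≡ 1 — hits 1, so not a primitive root.
g = 3: 3^96 ≡ 1 — hits 1, so not a primitive root.
g = 4: 4^96 ≡ 1 — hits 1, so not a primitive root.
g = 5: 5^96 ≡ 192; 5^64 ≡ 84 — none is 1, so 5 is a primitive root.
Hence the least primitive root of 193 is 5.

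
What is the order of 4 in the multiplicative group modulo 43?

7

ord(4) | φ(43) = 43 − 1 = 42 = 2 · 3 · 7.
Divisors of 42: 1, 2, 3, 6, 7, 14, 21, 42.
Test each divisor d:
4^1 ≡ 4 (mod 43)
4^2 ≡ 16 (mod 43)
4^3 ≡ 21 (mod 43)
4^6 ≡ 11 (mod 43)
4^7 ≡ 1 (mod 43) ✓
Hence ord(4) = 7.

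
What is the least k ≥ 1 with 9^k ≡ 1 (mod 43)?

The order of 9 must divide φ(43) = 43 − 1 = 42 = 2 · 3 · 7.
Divisors of 42: 1, 2, 3, 6, 7, 14, 21, 42.
Test each divisor d:
9^1 ≡ 9 (mod 43)
9^2 ≡ 38 (mod 43)
9^3 ≡ 41 (mod 43)
9^6 ≡ 4 (mod 43)
9^7 ≡ 36 (mod 43)
9^14 ≡ 6 (mod 43)
9^21 ≡ 1 (mod 43) ✓
The smallest such exponent is 21, so the order of 9 is 21.

21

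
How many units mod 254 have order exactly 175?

0

φ(254) = φ(2)·φ(127) = 1·126 = 126 = 2 · 3^2 · 7.
(Z/254Z)^× is cyclic (|G| = 126); a cyclic group of order m has exactly φ(d) elements of each order d | m, and none otherwise.
175 does not divide 126, so no element of (Z/254Z)^× has order 175.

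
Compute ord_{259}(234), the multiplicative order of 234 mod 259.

18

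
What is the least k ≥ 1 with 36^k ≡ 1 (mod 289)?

136

ord(36) | φ(289) = φ(17^2) = 17·(17−1) = 272 = 2^4 · 17.
Divisors of 272: 1, 2, 4, 8, 16, 17, 34, 68, 136, 272.
Test each divisor d:
36^1 ≡ 36 (mod 289)
36^2 ≡ 140 (mod 289)
36^4 ≡ 237 (mod 289)
36^8 ≡ 103 (mod 289)
36^16 ≡ 205 (mod 289)
36^17 ≡ 155 (mod 289)
36^34 ≡ 38 (mod 289)
36^68 ≡ 288 (mod 289)
36^136 ≡ 1 (mod 289) ✓
Therefore the multiplicative order of 36 modulo 289 is 136.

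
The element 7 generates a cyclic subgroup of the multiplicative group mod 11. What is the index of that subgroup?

The order of 7 must divide φ(11) = 11 − 1 = 10 = 2 · 5.
Divisors of 10: 1, 2, 5, 10.
Compute 7^d (mod 11) for the divisors d until we hit 1:
7^1 ≡ 7 (mod 11)
7^2 ≡ 5 (mod 11)
7^5 ≡ 10 (mod 11)
7^10 ≡ 1 (mod 11) ✓
Thus |⟨7⟩| = ord(7) = 10.
[(Z/11Z)^× : ⟨7⟩] = 10/10 = 1.

1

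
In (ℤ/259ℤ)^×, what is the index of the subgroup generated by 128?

6

The order of 128 must divide φ(259) = φ(7·37) = (7−1)·(37−1) = 6·36 = 216 = 2^3 · 3^3.
Divisors of 216: 1, 2, 3, 4, 6, 8, 9, 12, 18, 24, 27, 36, 54, 72, 108, 216.
Compute 128^d (mod 259) for the divisors d until we hit 1:
128^1 ≡ 128
128^2 ≡ 67
128^3 ≡ 29
128^4 ≡ 86
128^6 ≡ 64
128^8 ≡ 144
128^9 ≡ 43
128^12 ≡ 211
128^18 ≡ 36
128^24 ≡ 232
128^27 ≡ 253
128^36 ≡ 1
The order of 128 is 36, so the subgroup it generates has 36 elements.
The index is φ(259) / ord(128) = 216 / 36 = 6.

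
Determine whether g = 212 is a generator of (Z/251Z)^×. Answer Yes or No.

φ(251) = 251 − 1 = 250 = 2 · 5^3.
It suffices to check that the order of 212 is not a proper divisor of 250: compute 212^(250/q) for q ∈ {2, 5}.
212^125 ≡ 250 (mod 251)  [q = 2: ≢ 1 ✓]
212^50 ≡ 113 (mod 251)  [q = 5: ≢ 1 ✓]
All checks pass, so 212 has order 250 and is a primitive root modulo 251.

Yes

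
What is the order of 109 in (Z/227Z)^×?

Since 109 ∈ (Z/227Z)^×, its order divides φ(227) = 227 − 1 = 226 = 2 · 113.
Divisors of 226: 1, 2, 113, 226.
Evaluate successive powers at the divisors of 226:
109^1 ≡ 109 (mod 227)
109^2 ≡ 77 (mod 227)
109^113 ≡ 1 (mod 227) ✓
So ord_227(109) = 113.

113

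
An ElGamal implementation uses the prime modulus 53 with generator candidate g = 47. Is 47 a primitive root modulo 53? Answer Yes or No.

No

φ(53) = 53 − 1 = 52 = 2^2 · 13.
It suffices to check that the order of 47 is not a proper divisor of 52: compute 47^(52/q) for q ∈ {2, 13}.
47^26 ≡ 1 (mod 53)  [q = 2: ≡ 1 ✗]
47^4 ≡ 24 (mod 53)  [q = 13: ≢ 1 ✓]
The check at q = 2 fails, so 47 generates a proper subgroup.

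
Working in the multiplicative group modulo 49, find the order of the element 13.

14

By Lagrange's theorem, ord_49(13) divides φ(49) = φ(7^2) = 7·(7−1) = 42 = 2 · 3 · 7.
Divisors of 42: 1, 2, 3, 6, 7, 14, 21, 42.
Evaluate successive powers at the divisors of 42:
13^1 ≡ 13
13^2 ≡ 22
13^3 ≡ 41
13^6 ≡ 15
13^7 ≡ 48
13^14 ≡ 1
Therefore the multiplicative order of 13 modulo 49 is 14.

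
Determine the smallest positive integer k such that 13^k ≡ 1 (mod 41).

40

ord(13) | φ(41) = 41 − 1 = 40 = 2^3 · 5.
Divisors of 40: 1, 2, 4, 5, 8, 10, 20, 40.
Check 13^d mod 41 for each divisor in increasing order:
13^1 ≡ 13 (mod 41)
13^2 ≡ 5 (mod 41)
13^4 ≡ 25 (mod 41)
13^5 ≡ 38 (mod 41)
13^8 ≡ 10 (mod 41)
13^10 ≡ 9 (mod 41)
13^20 ≡ 40 (mod 41)
13^40 ≡ 1 (mod 41) ✓
Hence ord(13) = 40.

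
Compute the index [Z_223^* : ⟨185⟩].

By Lagrange's theorem, ord_223(185) divides φ(223) = 223 − 1 = 222 = 2 · 3 · 37.
Divisors of 222: 1, 2, 3, 6, 37, 74, 111, 222.
Test each divisor d:
185^1 ≡ 185
185^2 ≡ 106
185^3 ≡ 209
185^6 ≡ 196
185^37 ≡ 184
185^74 ≡ 183
185^111 ≡ 222
185^222 ≡ 1
The order of 185 is 222, so the subgroup it generates has 222 elements.
Index = |(Z/223Z)^×| / |⟨185⟩| = 222 / 222 = 1.

1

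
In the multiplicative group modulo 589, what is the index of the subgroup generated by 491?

30

By Lagrange's theorem, ord_589(491) divides φ(589) = φ(19·31) = (19−1)·(31−1) = 18·30 = 540 = 2^2 · 3^3 · 5.
Divisors of 540: 1, 2, 3, 4, 5, 6, 9, 10, 12, 15, 18, 20, 27, 30, 36, 45, 54, 60, 90, 108, 135, 180, 270, 540.
Check 491^d mod 589 for each divisor in increasing order:
491^1 ≡ 491
491^2 ≡ 180
491^3 ≡ 30
491^4 ≡ 5
491^5 ≡ 99
491^6 ≡ 311
491^9 ≡ 495
491^10 ≡ 377
491^12 ≡ 125
491^15 ≡ 216
491^18 ≡ 1
So ord_589(491) = 18, hence |⟨491⟩| = 18.
[(Z/589Z)^× : ⟨491⟩] = 540/18 = 30.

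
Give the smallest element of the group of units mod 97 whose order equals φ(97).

5

φ(97) = 97 − 1 = 96 = 2^5 · 3.
g is a primitive root iff g^(96/q) ≢ 1 (mod 97) for each prime q ∈ {2, 3}.
g = 2: 2^48 ≡ 1 — hits 1, so not a primitive root.
g = 3: 3^48 ≡ 1 — hits 1, so not a primitive root.
g = 4: 4^48 ≡ 1 — hits 1, so not a primitive root.
g = 5: 5^48 ≡ 96; 5^32 ≡ 35 — none is 1, so 5 is a primitive root.
So 5 is the smallest generator of (Z/97Z)^×.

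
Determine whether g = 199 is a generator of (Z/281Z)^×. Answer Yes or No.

Yes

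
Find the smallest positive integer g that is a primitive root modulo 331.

3

φ(331) = 331 − 1 = 330 = 2 · 3 · 5 · 11.
g is a primitive root iff g^(330/q) ≢ 1 (mod 331) for each prime q ∈ {2, 3, 5, 11}.
g = 2: 2^165 ≡ 330; 2^110 ≡ 299; 2^66 ≡ 64; 2^30 ≡ 1 — hits 1, so not a primitive root.
g = 3: 3^165 ≡ 330; 3^110 ≡ 299; 3^66 ≡ 64; 3^30 ≡ 270 — none is 1, so 3 is a primitive root.
The smallest primitive root modulo 331 is 3.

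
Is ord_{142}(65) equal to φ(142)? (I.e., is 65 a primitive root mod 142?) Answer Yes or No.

φ(142) = φ(2)·φ(71) = 1·70 = 70 = 2 · 5 · 7.
Test 65^(70/q) mod 142 for each prime factor q of 70:
65^35 ≡ 141 (mod 142)  [q = 2: ≢ 1 ✓]
65^14 ≡ 5 (mod 142)  [q = 5: ≢ 1 ✓]
65^10 ≡ 91 (mod 142)  [q = 7: ≢ 1 ✓]
All checks pass, so 65 has order 70 and is a primitive root modulo 142.

Yes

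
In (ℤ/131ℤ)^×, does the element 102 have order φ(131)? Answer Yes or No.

φ(131) = 131 − 1 = 130 = 2 · 5 · 13.
Test 102^(130/q) mod 131 for each prime factor q of 130:
102^65 ≡ 1 (mod 131)  [q = 2: ≡ 1 ✗]
102^26 ≡ 53 (mod 131)  [q = 5: ≢ 1 ✓]
102^10 ≡ 60 (mod 131)  [q = 13: ≢ 1 ✓]
The check at q = 2 fails, so 102 generates a proper subgroup.

No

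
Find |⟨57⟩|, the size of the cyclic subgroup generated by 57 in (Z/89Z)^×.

22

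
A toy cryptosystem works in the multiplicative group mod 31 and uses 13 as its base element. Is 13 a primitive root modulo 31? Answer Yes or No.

Yes

φ(31) = 31 − 1 = 30 = 2 · 3 · 5.
An element g generates (Z/31Z)^× iff g^(30/q) ≢ 1 (mod 31) for each prime q ∈ {2, 3, 5}.
13^15 ≡ 30 (mod 31)  [q = 2: ≢ 1 ✓]
13^10 ≡ 5 (mod 31)  [q = 3: ≢ 1 ✓]
13^6 ≡ 16 (mod 31)  [q = 5: ≢ 1 ✓]
None equal 1, so ord_31(13) = 30: 13 is a primitive root.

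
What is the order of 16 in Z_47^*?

By Lagrange's theorem, ord_47(16) divides φ(47) = 47 − 1 = 46 = 2 · 23.
Divisors of 46: 1, 2, 23, 46.
Check 16^d mod 47 for each divisor in increasing order:
16^1 ≡ 16 (mod 47)
16^2 ≡ 21 (mod 47)
16^23 ≡ 1 (mod 47) ✓
The smallest such exponent is 23, so the order of 16 is 23.

23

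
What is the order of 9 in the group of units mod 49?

21

ord(9) | φ(49) = φ(7^2) = 7·(7−1) = 42 = 2 · 3 · 7.
Divisors of 42: 1, 2, 3, 6, 7, 14, 21, 42.
Test each divisor d:
9^1 ≡ 9 (mod 49)
9^2 ≡ 32 (mod 49)
9^3 ≡ 43 (mod 49)
9^6 ≡ 36 (mod 49)
9^7 ≡ 30 (mod 49)
9^14 ≡ 18 (mod 49)
9^21 ≡ 1 (mod 49) ✓
So ord_49(9) = 21.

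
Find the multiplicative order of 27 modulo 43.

Since 27 ∈ (Z/43Z)^×, its order divides φ(43) = 43 − 1 = 42 = 2 · 3 · 7.
Divisors of 42: 1, 2, 3, 6, 7, 14, 21, 42.
Test each divisor d:
27^1 ≡ 27 (mod 43)
27^2 ≡ 41 (mod 43)
27^3 ≡ 32 (mod 43)
27^6 ≡ 35 (mod 43)
27^7 ≡ 42 (mod 43)
27^14 ≡ 1 (mod 43) ✓
Hence ord(27) = 14.

14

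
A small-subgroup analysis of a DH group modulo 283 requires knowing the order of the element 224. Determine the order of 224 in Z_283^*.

282

Since 224 ∈ (Z/283Z)^×, its order divides φ(283) = 283 − 1 = 282 = 2 · 3 · 47.
Divisors of 282: 1, 2, 3, 6, 47, 94, 141, 282.
Evaluate successive powers at the divisors of 282:
224^1 ≡ 224 (mod 283)
224^2 ≡ 85 (mod 283)
224^3 ≡ 79 (mod 283)
224^6 ≡ 15 (mod 283)
224^47 ≡ 45 (mod 283)
224^94 ≡ 44 (mod 283)
224^141 ≡ 282 (mod 283)
224^282 ≡ 1 (mod 283) ✓
Therefore the multiplicative order of 224 modulo 283 is 282.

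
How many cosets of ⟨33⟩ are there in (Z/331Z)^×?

By Lagrange's theorem, ord_331(33) divides φ(331) = 331 − 1 = 330 = 2 · 3 · 5 · 11.
Divisors of 330: 1, 2, 3, 5, 6, 10, 11, 15, 22, 30, 33, 55, 66, 110, 165, 330.
Evaluate successive powers at the divisors of 330:
33^1 ≡ 33
33^2 ≡ 96
33^3 ≡ 189
33^5 ≡ 270
33^6 ≡ 304
33^10 ≡ 80
33^11 ≡ 323
33^15 ≡ 85
33^22 ≡ 64
33^30 ≡ 274
33^33 ≡ 150
33^55 ≡ 1
So ord_331(33) = 55, hence |⟨33⟩| = 55.
[(Z/331Z)^× : ⟨33⟩] = 330/55 = 6.

6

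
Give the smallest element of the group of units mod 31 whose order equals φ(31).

3

φ(31) = 31 − 1 = 30 = 2 · 3 · 5.
Test candidates g = 2, 3, … against the prime factors q ∈ {2, 3, 5} of φ(31): g is a generator iff g^(30/q) ≢ 1 for every such q.
g = 2: 2^15 ≡ 1 — hits 1, so not a primitive root.
g = 3: 3^15 ≡ 30; 3^10 ≡ 25; 3^6 ≡ 16 — none is 1, so 3 is a primitive root.
The smallest primitive root modulo 31 is 3.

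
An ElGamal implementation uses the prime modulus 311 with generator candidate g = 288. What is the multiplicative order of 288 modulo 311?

The order of 288 must divide φ(311) = 311 − 1 = 310 = 2 · 5 · 31.
Divisors of 310: 1, 2, 5, 10, 31, 62, 155, 310.
Compute 288^d (mod 311) for the divisors d until we hit 1:
288^1 ≡ 288 (mod 311)
288^2 ≡ 218 (mod 311)
288^5 ≡ 113 (mod 311)
288^10 ≡ 18 (mod 311)
288^31 ≡ 216 (mod 311)
288^62 ≡ 6 (mod 311)
288^155 ≡ 1 (mod 311) ✓
The smallest such exponent is 155, so the order of 288 is 155.

155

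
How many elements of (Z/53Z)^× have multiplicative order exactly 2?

1

φ(53) = 53 − 1 = 52 = 2^2 · 13.
In a cyclic group of order 52, there are φ(d) elements of order d for each divisor d of 52, and zero for non-divisors.
2 | 52, and φ(2) = 2 − 1 = 1.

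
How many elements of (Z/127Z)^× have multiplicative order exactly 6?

2

φ(127) = 127 − 1 = 126 = 2 · 3^2 · 7.
Since (Z/127Z)^× is cyclic of order 126, the number of elements of order d is φ(d) when d | 126 and 0 otherwise.
6 = 2 · 3 divides 126, and φ(6) = 2.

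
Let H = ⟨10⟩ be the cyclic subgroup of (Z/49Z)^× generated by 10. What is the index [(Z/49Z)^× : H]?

By Lagrange's theorem, ord_49(10) divides φ(49) = φ(7^2) = 7·(7−1) = 42 = 2 · 3 · 7.
Divisors of 42: 1, 2, 3, 6, 7, 14, 21, 42.
Test each divisor d:
10^1 ≡ 10 (mod 49)
10^2 ≡ 2 (mod 49)
10^3 ≡ 20 (mod 49)
10^6 ≡ 8 (mod 49)
10^7 ≡ 31 (mod 49)
10^14 ≡ 30 (mod 49)
10^21 ≡ 48 (mod 49)
10^42 ≡ 1 (mod 49) ✓
The order of 10 is 42, so the subgroup it generates has 42 elements.
[(Z/49Z)^× : ⟨10⟩] = 42/42 = 1.

1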